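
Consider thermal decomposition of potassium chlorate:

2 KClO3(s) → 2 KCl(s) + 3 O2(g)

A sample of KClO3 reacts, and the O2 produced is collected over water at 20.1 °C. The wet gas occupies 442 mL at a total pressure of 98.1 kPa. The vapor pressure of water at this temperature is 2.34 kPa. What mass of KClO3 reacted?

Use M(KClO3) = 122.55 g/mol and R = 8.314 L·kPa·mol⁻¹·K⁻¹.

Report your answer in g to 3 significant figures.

1.42 g

P(O2) = 98.1 − 2.34 = 95.76 kPa
n(O2) = PV/RT = (95.76 × 0.4420) / (8.314 × 293.25) = 0.01736 mol
n(KClO3) = (2/3) × 0.01736 = 0.01157 mol
m(KClO3) = 0.01157 × 122.55 = 1.418 g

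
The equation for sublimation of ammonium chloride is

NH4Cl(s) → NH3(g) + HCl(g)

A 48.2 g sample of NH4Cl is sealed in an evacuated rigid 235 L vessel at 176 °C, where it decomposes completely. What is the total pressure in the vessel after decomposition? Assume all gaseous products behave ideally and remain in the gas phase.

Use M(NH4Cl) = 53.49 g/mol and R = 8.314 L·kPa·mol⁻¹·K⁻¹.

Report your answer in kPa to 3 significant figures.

n(NH4Cl) = 48.2 / 53.49 = 0.9011 mol
n(gas produced) = (2/1) × 0.9011 = 1.802 mol
P = nRT/V = 1.802 × 8.314 × 449.15 / 235 = 28.63 kPa

28.6 kPa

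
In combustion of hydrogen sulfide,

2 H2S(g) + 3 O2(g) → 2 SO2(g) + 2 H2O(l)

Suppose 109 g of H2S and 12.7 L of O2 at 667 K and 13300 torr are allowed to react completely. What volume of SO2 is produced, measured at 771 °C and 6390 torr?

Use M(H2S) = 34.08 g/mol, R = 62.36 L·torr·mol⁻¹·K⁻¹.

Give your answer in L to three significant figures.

27.6 L

n(H2S) = 109 / 34.08 = 3.198 mol
n(O2) = PV/RT = (13300 × 12.7) / (62.36 × 667) = 4.061 mol
For 3.198 mol H2S, stoichiometry requires (3/2) × 3.198 = 4.797 mol O2; 4.061 mol is available, so O2 is limiting.
n(SO2) = (2/3) × 4.061 = 2.707 mol
V(SO2) = nRT/P = 2.707 × 62.36 × 1044.15 / 6390 = 27.58 L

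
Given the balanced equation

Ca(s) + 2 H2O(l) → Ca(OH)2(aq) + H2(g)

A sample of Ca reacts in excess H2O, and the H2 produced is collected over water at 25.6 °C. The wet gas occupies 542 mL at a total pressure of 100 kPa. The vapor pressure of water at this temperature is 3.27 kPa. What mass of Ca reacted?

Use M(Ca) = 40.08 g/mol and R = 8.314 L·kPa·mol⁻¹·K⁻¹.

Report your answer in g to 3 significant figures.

P(H2) = 100 − 3.27 = 96.73 kPa
n(H2) = PV/RT = (96.73 × 0.5420) / (8.314 × 298.75) = 0.02111 mol
n(Ca) = (1/1) × 0.02111 = 0.02111 mol
m(Ca) = 0.02111 × 40.08 = 0.8461 g

0.846 g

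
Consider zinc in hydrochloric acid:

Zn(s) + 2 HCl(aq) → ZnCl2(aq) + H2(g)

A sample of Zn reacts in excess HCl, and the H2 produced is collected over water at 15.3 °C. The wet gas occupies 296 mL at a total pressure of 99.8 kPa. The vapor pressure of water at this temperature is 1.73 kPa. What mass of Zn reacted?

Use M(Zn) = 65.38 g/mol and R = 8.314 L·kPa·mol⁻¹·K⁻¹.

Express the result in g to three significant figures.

P(H2) = 99.8 − 1.73 = 98.07 kPa
n(H2) = PV/RT = (98.07 × 0.2960) / (8.314 × 288.45) = 0.01210 mol
n(Zn) = (1/1) × 0.01210 = 0.01210 mol
m(Zn) = 0.01210 × 65.38 = 0.7911 g

0.791 g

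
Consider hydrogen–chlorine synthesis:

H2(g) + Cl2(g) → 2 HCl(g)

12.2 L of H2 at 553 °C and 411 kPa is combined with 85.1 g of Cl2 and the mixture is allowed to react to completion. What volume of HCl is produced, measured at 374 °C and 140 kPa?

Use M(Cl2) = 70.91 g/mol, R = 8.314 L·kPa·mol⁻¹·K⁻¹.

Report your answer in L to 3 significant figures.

56.1 L

n(H2) = PV/RT = (411 × 12.2) / (8.314 × 826.15) = 0.7300 mol
n(Cl2) = 85.1 / 70.91 = 1.200 mol
For 0.7300 mol H2, stoichiometry requires (1/1) × 0.7300 = 0.7300 mol Cl2; 1.200 mol is available, so H2 is limiting.
n(HCl) = (2/1) × 0.7300 = 1.460 mol
V(HCl) = nRT/P = 1.460 × 8.314 × 647.15 / 140 = 56.11 L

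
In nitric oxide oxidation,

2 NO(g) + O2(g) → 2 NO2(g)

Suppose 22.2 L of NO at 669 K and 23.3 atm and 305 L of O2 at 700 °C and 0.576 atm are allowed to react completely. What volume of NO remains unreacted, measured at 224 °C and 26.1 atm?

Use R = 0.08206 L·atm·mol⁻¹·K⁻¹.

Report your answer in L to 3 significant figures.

n(NO) = PV/RT = (23.3 × 22.2) / (0.08206 × 669) = 9.422 mol
n(O2) = PV/RT = (0.576 × 305) / (0.08206 × 973.15) = 2.200 mol
For 9.422 mol NO, stoichiometry requires (1/2) × 9.422 = 4.711 mol O2; 2.200 mol is available, so O2 is limiting.
n(NO) consumed = (2/1) × 2.200 = 4.400 mol; remaining = 9.422 − 4.400 = 5.022 mol
V(NO) = nRT/P = 5.022 × 0.08206 × 497.15 / 26.1 = 7.850 L

7.85 L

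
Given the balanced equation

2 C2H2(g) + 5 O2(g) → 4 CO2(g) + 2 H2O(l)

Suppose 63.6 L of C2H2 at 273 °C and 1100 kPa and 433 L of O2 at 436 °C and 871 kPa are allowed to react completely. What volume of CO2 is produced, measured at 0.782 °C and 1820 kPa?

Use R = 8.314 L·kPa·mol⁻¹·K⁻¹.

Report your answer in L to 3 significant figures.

n(C2H2) = PV/RT = (1100 × 63.6) / (8.314 × 546.15) = 15.41 mol
n(O2) = PV/RT = (871 × 433) / (8.314 × 709.15) = 63.97 mol
For 15.41 mol C2H2, stoichiometry requires (5/2) × 15.41 = 38.52 mol O2; 63.97 mol is available, so C2H2 is limiting.
n(CO2) = (4/2) × 15.41 = 30.82 mol
V(CO2) = nRT/P = 30.82 × 8.314 × 273.932 / 1820 = 38.57 L

38.6 L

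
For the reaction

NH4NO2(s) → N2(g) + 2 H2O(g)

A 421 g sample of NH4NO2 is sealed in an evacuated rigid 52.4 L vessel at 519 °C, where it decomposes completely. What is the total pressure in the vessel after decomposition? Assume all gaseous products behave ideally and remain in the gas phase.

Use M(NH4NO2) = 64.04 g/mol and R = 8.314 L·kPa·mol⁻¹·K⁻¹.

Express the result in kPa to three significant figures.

2480 kPa

n(NH4NO2) = 421 / 64.04 = 6.574 mol
n(gas produced) = (3/1) × 6.574 = 19.72 mol
P = nRT/V = 19.72 × 8.314 × 792.15 / 52.4 = 2479 kPa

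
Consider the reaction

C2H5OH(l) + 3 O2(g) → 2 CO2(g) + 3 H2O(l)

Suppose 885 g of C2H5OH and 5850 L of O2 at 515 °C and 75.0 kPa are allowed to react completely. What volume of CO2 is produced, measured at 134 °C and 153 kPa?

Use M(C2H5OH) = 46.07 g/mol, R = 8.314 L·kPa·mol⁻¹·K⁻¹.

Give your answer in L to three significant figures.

n(C2H5OH) = 885 / 46.07 = 19.21 mol
n(O2) = PV/RT = (75.0 × 5850) / (8.314 × 788.15) = 66.96 mol
For 19.21 mol C2H5OH, stoichiometry requires (3/1) × 19.21 = 57.63 mol O2; 66.96 mol is available, so C2H5OH is limiting.
n(CO2) = (2/1) × 19.21 = 38.42 mol
V(CO2) = nRT/P = 38.42 × 8.314 × 407.15 / 153 = 850.0 L

850 L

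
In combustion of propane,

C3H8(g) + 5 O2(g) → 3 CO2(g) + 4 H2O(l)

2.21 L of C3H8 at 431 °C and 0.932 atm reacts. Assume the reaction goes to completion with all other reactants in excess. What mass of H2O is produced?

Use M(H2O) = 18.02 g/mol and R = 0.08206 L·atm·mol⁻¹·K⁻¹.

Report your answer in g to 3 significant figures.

2.57 g

n(C3H8) = PV/RT = (0.932 × 2.21) / (0.08206 × 704.15) = 0.03565 mol
n(H2O) = (4/1) × 0.03565 = 0.1426 mol
m(H2O) = 0.1426 × 18.02 = 2.570 g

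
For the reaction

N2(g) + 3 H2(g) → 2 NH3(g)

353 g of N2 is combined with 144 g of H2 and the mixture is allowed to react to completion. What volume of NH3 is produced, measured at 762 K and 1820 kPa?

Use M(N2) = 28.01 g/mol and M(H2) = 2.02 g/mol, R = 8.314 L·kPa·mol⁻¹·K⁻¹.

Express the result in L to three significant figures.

n(N2) = 353 / 28.01 = 12.60 mol
n(H2) = 144 / 2.02 = 71.29 mol
For 12.60 mol N2, stoichiometry requires (3/1) × 12.60 = 37.80 mol H2; 71.29 mol is available, so N2 is limiting.
n(NH3) = (2/1) × 12.60 = 25.20 mol
V(NH3) = nRT/P = 25.20 × 8.314 × 762 / 1820 = 87.72 L

87.7 L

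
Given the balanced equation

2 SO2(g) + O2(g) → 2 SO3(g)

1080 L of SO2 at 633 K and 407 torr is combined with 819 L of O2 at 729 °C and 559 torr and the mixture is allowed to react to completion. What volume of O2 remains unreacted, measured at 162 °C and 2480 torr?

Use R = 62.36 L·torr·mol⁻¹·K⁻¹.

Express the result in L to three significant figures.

n(SO2) = PV/RT = (407 × 1080) / (62.36 × 633) = 11.14 mol
n(O2) = PV/RT = (559 × 819) / (62.36 × 1002.15) = 7.326 mol
For 11.14 mol SO2, stoichiometry requires (1/2) × 11.14 = 5.570 mol O2; 7.326 mol is available, so SO2 is limiting.
n(O2) consumed = (1/2) × 11.14 = 5.570 mol; remaining = 7.326 − 5.570 = 1.756 mol
V(O2) = nRT/P = 1.756 × 62.36 × 435.15 / 2480 = 19.21 L

19.2 L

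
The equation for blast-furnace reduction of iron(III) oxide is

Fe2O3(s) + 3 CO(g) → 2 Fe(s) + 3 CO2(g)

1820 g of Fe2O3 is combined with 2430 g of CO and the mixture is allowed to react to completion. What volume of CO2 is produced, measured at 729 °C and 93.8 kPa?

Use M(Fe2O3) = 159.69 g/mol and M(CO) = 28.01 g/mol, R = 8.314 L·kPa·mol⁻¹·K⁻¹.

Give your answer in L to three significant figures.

3040 L

n(Fe2O3) = 1820 / 159.69 = 11.40 mol
n(CO) = 2430 / 28.01 = 86.75 mol
For 11.40 mol Fe2O3, stoichiometry requires (3/1) × 11.40 = 34.20 mol CO; 86.75 mol is available, so Fe2O3 is limiting.
n(CO2) = (3/1) × 11.40 = 34.20 mol
V(CO2) = nRT/P = 34.20 × 8.314 × 1002.15 / 93.8 = 3038 L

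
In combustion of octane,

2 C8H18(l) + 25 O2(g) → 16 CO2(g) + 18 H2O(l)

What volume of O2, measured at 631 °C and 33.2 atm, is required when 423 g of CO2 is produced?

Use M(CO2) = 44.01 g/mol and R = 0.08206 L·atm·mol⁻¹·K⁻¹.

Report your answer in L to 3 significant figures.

33.6 L

n(CO2) = 423.0 / 44.01 = 9.611 mol
n(O2) = (25/16) × 9.611 = 15.02 mol
V = nRT/P = 15.02 × 0.08206 × 904.15 / 33.2 = 33.57 L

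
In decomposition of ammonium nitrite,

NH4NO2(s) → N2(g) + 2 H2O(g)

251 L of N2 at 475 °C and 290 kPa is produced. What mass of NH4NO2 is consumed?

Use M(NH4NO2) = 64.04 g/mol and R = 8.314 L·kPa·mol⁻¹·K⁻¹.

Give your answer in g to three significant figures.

n(N2) = PV/RT = (290 × 251) / (8.314 × 748.15) = 11.70 mol
n(NH4NO2) = (1/1) × 11.70 = 11.70 mol
m(NH4NO2) = 11.70 × 64.04 = 749.3 g

749 g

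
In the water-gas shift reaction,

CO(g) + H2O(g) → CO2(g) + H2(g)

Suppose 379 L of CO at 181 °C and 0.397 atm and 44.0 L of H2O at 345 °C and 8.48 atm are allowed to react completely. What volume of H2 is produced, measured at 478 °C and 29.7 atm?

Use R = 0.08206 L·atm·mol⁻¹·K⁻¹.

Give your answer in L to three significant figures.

n(CO) = PV/RT = (0.397 × 379) / (0.08206 × 454.15) = 4.037 mol
n(H2O) = PV/RT = (8.48 × 44.0) / (0.08206 × 618.15) = 7.356 mol
For 4.037 mol CO, stoichiometry requires (1/1) × 4.037 = 4.037 mol H2O; 7.356 mol is available, so CO is limiting.
n(H2) = (1/1) × 4.037 = 4.037 mol
V(H2) = nRT/P = 4.037 × 0.08206 × 751.15 / 29.7 = 8.378 L

8.38 L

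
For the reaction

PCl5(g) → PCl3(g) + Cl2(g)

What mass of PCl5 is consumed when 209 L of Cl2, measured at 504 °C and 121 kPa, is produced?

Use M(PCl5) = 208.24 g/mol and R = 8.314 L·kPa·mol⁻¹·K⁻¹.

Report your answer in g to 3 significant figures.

n(Cl2) = PV/RT = (121 × 209) / (8.314 × 777.15) = 3.914 mol
n(PCl5) = (1/1) × 3.914 = 3.914 mol
m(PCl5) = 3.914 × 208.24 = 815.1 g

815 g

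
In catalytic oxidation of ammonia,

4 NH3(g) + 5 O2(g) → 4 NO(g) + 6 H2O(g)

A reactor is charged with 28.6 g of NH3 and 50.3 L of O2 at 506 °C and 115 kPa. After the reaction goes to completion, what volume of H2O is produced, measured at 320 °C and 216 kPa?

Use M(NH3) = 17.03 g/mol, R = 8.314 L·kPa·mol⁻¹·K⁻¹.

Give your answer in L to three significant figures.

24.5 L

n(NH3) = 28.6 / 17.03 = 1.679 mol
n(O2) = PV/RT = (115 × 50.3) / (8.314 × 779.15) = 0.8930 mol
For 1.679 mol NH3, stoichiometry requires (5/4) × 1.679 = 2.099 mol O2; 0.8930 mol is available, so O2 is limiting.
n(H2O) = (6/5) × 0.8930 = 1.072 mol
V(H2O) = nRT/P = 1.072 × 8.314 × 593.15 / 216 = 24.47 L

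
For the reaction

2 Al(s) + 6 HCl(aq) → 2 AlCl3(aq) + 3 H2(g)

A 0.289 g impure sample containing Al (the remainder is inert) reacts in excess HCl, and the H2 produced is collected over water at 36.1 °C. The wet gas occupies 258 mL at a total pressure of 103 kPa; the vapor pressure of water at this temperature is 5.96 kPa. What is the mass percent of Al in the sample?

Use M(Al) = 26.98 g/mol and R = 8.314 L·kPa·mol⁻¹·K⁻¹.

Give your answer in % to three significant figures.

P(H2) = 103 − 5.96 = 97.04 kPa
n(H2) = PV/RT = (97.04 × 0.2580) / (8.314 × 309.25) = 0.009738 mol
n(Al) = (2/3) × 0.009738 = 0.006492 mol
m(Al) = 0.006492 × 26.98 = 0.1752 g
%Al = 0.1752 / 0.289 × 100 = 60.62%

60.6 %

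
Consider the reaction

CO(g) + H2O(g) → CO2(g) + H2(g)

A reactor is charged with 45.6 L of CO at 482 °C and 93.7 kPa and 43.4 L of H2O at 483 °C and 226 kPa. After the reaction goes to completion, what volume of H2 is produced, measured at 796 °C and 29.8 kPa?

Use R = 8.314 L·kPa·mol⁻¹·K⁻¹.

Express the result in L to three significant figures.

203 L

n(CO) = PV/RT = (93.7 × 45.6) / (8.314 × 755.15) = 0.6806 mol
n(H2O) = PV/RT = (226 × 43.4) / (8.314 × 756.15) = 1.560 mol
For 0.6806 mol CO, stoichiometry requires (1/1) × 0.6806 = 0.6806 mol H2O; 1.560 mol is available, so CO is limiting.
n(H2) = (1/1) × 0.6806 = 0.6806 mol
V(H2) = nRT/P = 0.6806 × 8.314 × 1069.15 / 29.8 = 203.0 L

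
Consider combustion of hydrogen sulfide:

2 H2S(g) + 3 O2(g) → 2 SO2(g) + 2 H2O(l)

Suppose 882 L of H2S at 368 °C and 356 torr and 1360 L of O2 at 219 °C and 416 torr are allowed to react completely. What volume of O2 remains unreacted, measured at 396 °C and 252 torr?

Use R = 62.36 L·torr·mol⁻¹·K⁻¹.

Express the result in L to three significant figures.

1100 L

n(H2S) = PV/RT = (356 × 882) / (62.36 × 641.15) = 7.853 mol
n(O2) = PV/RT = (416 × 1360) / (62.36 × 492.15) = 18.43 mol
For 7.853 mol H2S, stoichiometry requires (3/2) × 7.853 = 11.78 mol O2; 18.43 mol is available, so H2S is limiting.
n(O2) consumed = (3/2) × 7.853 = 11.78 mol; remaining = 18.43 − 11.78 = 6.650 mol
V(O2) = nRT/P = 6.650 × 62.36 × 669.15 / 252 = 1101 L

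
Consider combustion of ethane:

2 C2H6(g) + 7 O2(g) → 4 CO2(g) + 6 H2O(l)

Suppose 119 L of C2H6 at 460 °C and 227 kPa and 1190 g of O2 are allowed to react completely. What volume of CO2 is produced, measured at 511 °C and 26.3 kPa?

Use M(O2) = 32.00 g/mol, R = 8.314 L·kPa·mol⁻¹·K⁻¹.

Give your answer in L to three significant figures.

n(C2H6) = PV/RT = (227 × 119) / (8.314 × 733.15) = 4.432 mol
n(O2) = 1190 / 32.00 = 37.19 mol
For 4.432 mol C2H6, stoichiometry requires (7/2) × 4.432 = 15.51 mol O2; 37.19 mol is available, so C2H6 is limiting.
n(CO2) = (4/2) × 4.432 = 8.864 mol
V(CO2) = nRT/P = 8.864 × 8.314 × 784.15 / 26.3 = 2197 L

2200 L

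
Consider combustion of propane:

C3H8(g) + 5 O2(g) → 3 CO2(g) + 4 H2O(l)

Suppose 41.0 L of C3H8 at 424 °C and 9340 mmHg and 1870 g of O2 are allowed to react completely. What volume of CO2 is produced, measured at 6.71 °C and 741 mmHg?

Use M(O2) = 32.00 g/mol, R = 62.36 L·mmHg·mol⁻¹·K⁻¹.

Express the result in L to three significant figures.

622 L

n(C3H8) = PV/RT = (9340 × 41.0) / (62.36 × 697.15) = 8.808 mol
n(O2) = 1870 / 32.00 = 58.44 mol
For 8.808 mol C3H8, stoichiometry requires (5/1) × 8.808 = 44.04 mol O2; 58.44 mol is available, so C3H8 is limiting.
n(CO2) = (3/1) × 8.808 = 26.42 mol
V(CO2) = nRT/P = 26.42 × 62.36 × 279.86 / 741 = 622.2 L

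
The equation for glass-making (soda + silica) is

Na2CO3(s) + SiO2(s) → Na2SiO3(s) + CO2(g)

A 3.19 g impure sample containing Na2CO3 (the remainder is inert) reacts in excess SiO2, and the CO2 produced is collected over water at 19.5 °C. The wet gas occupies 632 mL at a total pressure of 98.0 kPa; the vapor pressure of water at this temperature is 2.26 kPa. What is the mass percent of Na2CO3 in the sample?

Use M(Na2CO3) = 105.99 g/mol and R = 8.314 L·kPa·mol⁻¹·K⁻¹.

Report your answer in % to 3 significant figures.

P(CO2) = 98.0 − 2.26 = 95.74 kPa
n(CO2) = PV/RT = (95.74 × 0.6320) / (8.314 × 292.65) = 0.02487 mol
n(Na2CO3) = (1/1) × 0.02487 = 0.02487 mol
m(Na2CO3) = 0.02487 × 105.99 = 2.636 g
%Na2CO3 = 2.636 / 3.19 × 100 = 82.63%

82.6 %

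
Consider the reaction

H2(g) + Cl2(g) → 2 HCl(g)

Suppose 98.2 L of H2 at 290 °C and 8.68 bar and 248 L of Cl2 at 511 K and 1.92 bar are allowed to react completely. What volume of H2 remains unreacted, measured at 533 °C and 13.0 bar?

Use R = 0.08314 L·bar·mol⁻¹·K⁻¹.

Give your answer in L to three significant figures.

n(H2) = PV/RT = (8.68 × 98.2) / (0.08314 × 563.15) = 18.21 mol
n(Cl2) = PV/RT = (1.92 × 248) / (0.08314 × 511) = 11.21 mol
For 18.21 mol H2, stoichiometry requires (1/1) × 18.21 = 18.21 mol Cl2; 11.21 mol is available, so Cl2 is limiting.
n(H2) consumed = (1/1) × 11.21 = 11.21 mol; remaining = 18.21 − 11.21 = 7.000 mol
V(H2) = nRT/P = 7.000 × 0.08314 × 806.15 / 13.0 = 36.09 L

36.1 L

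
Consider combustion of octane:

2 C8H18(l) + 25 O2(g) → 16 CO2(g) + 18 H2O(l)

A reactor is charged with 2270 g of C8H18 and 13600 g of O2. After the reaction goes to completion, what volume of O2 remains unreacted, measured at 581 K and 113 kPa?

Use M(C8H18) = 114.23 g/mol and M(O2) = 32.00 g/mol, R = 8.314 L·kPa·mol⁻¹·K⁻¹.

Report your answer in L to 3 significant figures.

n(C8H18) = 2270 / 114.23 = 19.87 mol
n(O2) = 13600 / 32.00 = 425.0 mol
For 19.87 mol C8H18, stoichiometry requires (25/2) × 19.87 = 248.4 mol O2; 425.0 mol is available, so C8H18 is limiting.
n(O2) consumed = (25/2) × 19.87 = 248.4 mol; remaining = 425.0 − 248.4 = 176.6 mol
V(O2) = nRT/P = 176.6 × 8.314 × 581 / 113 = 7549 L

7550 L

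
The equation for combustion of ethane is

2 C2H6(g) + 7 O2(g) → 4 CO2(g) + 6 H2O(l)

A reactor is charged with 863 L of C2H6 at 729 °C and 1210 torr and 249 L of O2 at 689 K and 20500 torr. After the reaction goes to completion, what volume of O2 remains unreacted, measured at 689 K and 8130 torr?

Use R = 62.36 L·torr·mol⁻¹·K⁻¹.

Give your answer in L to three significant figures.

n(C2H6) = PV/RT = (1210 × 863) / (62.36 × 1002.15) = 16.71 mol
n(O2) = PV/RT = (20500 × 249) / (62.36 × 689) = 118.8 mol
For 16.71 mol C2H6, stoichiometry requires (7/2) × 16.71 = 58.48 mol O2; 118.8 mol is available, so C2H6 is limiting.
n(O2) consumed = (7/2) × 16.71 = 58.48 mol; remaining = 118.8 − 58.48 = 60.32 mol
V(O2) = nRT/P = 60.32 × 62.36 × 689 / 8130 = 318.8 L

319 L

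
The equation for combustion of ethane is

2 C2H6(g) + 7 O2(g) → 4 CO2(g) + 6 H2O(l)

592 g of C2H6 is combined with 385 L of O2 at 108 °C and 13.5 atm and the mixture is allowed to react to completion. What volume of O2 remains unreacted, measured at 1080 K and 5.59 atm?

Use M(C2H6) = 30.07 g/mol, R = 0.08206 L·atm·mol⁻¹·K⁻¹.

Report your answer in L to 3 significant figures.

n(C2H6) = 592 / 30.07 = 19.69 mol
n(O2) = PV/RT = (13.5 × 385) / (0.08206 × 381.15) = 166.2 mol
For 19.69 mol C2H6, stoichiometry requires (7/2) × 19.69 = 68.92 mol O2; 166.2 mol is available, so C2H6 is limiting.
n(O2) consumed = (7/2) × 19.69 = 68.92 mol; remaining = 166.2 − 68.92 = 97.28 mol
V(O2) = nRT/P = 97.28 × 0.08206 × 1080 / 5.59 = 1542 L

1540 L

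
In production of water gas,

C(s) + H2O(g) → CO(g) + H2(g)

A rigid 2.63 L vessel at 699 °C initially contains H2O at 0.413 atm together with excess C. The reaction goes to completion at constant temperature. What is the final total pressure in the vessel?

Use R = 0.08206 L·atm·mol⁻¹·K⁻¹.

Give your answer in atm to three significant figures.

Rigid vessel, constant T ⇒ P scales with total gas moles (1 → 2).
P_final = (2/1) × 0.413 = 0.8260 atm

0.826 atm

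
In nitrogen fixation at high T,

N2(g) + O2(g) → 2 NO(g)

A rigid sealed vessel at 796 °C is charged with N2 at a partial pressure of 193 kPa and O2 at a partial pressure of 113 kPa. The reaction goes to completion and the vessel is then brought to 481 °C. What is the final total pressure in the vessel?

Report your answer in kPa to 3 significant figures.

Because the vessel is rigid and T is held at 796 °C, work the stoichiometry in partial pressures (P_i = n_iRT/V).
P(O2) required for 193 kPa of N2 = (1/1) × 193 = 193.0 kPa; available 113 kPa, so O2 is limiting.
P(N2) remaining = 193 − (1/1) × 113 = 80.00 kPa
P(gaseous products) = (2)/1 × 113 = 226.0 kPa
P_total at 796 °C = 80.00 + 226.0 = 306.0 kPa
Scaling to 481 °C: P = 306.0 × 754.15/1069.15 = 215.8 kPa

216 kPa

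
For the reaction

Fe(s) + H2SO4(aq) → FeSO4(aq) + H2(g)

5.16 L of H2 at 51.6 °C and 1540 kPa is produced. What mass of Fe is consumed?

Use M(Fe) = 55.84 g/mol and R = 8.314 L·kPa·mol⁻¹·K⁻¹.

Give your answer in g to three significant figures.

164 g

n(H2) = PV/RT = (1540 × 5.16) / (8.314 × 324.75) = 2.943 mol
n(Fe) = (1/1) × 2.943 = 2.943 mol
m(Fe) = 2.943 × 55.84 = 164.3 g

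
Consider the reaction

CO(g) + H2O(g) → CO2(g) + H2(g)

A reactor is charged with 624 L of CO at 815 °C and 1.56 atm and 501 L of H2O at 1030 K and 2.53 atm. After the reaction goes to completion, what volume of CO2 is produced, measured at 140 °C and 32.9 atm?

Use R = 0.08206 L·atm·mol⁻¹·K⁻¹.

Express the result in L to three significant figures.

11.2 L

n(CO) = PV/RT = (1.56 × 624) / (0.08206 × 1088.15) = 10.90 mol
n(H2O) = PV/RT = (2.53 × 501) / (0.08206 × 1030) = 15.00 mol
For 10.90 mol CO, stoichiometry requires (1/1) × 10.90 = 10.90 mol H2O; 15.00 mol is available, so CO is limiting.
n(CO2) = (1/1) × 10.90 = 10.90 mol
V(CO2) = nRT/P = 10.90 × 0.08206 × 413.15 / 32.9 = 11.23 L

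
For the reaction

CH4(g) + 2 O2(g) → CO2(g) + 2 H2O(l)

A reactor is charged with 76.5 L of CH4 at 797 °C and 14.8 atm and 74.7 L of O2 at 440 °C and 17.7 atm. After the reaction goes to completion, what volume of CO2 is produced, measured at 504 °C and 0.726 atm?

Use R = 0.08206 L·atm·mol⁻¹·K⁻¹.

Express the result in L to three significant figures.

992 L

n(CH4) = PV/RT = (14.8 × 76.5) / (0.08206 × 1070.15) = 12.89 mol
n(O2) = PV/RT = (17.7 × 74.7) / (0.08206 × 713.15) = 22.59 mol
For 12.89 mol CH4, stoichiometry requires (2/1) × 12.89 = 25.78 mol O2; 22.59 mol is available, so O2 is limiting.
n(CO2) = (1/2) × 22.59 = 11.29 mol
V(CO2) = nRT/P = 11.29 × 0.08206 × 777.15 / 0.726 = 991.7 L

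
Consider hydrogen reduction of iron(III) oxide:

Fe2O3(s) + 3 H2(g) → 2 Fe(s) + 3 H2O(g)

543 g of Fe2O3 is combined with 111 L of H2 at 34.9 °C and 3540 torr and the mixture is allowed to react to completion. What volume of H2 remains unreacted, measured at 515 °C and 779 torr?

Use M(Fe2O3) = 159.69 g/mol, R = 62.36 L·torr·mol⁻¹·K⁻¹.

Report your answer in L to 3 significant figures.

n(Fe2O3) = 543 / 159.69 = 3.400 mol
n(H2) = PV/RT = (3540 × 111) / (62.36 × 308.05) = 20.45 mol
For 3.400 mol Fe2O3, stoichiometry requires (3/1) × 3.400 = 10.20 mol H2; 20.45 mol is available, so Fe2O3 is limiting.
n(H2) consumed = (3/1) × 3.400 = 10.20 mol; remaining = 20.45 − 10.20 = 10.25 mol
V(H2) = nRT/P = 10.25 × 62.36 × 788.15 / 779 = 646.7 L

647 L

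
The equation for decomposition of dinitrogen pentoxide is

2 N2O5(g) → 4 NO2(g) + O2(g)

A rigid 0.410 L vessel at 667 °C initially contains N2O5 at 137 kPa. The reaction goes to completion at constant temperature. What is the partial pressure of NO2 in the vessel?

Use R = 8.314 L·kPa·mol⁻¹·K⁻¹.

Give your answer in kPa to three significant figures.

n(N2O5)₀ = PV/RT = (137 × 0.410) / (8.314 × 940.15) = 0.007186 mol
n(NO2) = (4/2) × 0.007186 = 0.01437 mol
P(NO2) = nRT/V = 0.01437 × 8.314 × 940.15 / 0.410 = 274.0 kPa

274 kPa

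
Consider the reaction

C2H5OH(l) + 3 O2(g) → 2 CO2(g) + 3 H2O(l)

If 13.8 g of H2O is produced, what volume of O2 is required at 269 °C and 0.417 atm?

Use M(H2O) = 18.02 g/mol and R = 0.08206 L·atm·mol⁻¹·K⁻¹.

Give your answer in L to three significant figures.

n(H2O) = 13.80 / 18.02 = 0.7658 mol
n(O2) = (3/3) × 0.7658 = 0.7658 mol
V = nRT/P = 0.7658 × 0.08206 × 542.15 / 0.417 = 81.70 L

81.7 L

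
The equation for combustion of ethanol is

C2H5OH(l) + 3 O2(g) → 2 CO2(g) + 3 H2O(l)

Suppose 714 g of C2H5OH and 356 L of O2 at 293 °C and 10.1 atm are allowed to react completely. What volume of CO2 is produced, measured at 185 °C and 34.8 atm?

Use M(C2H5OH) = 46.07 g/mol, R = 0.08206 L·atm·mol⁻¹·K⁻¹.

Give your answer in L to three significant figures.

33.5 L

n(C2H5OH) = 714 / 46.07 = 15.50 mol
n(O2) = PV/RT = (10.1 × 356) / (0.08206 × 566.15) = 77.39 mol
For 15.50 mol C2H5OH, stoichiometry requires (3/1) × 15.50 = 46.50 mol O2; 77.39 mol is available, so C2H5OH is limiting.
n(CO2) = (2/1) × 15.50 = 31.00 mol
V(CO2) = nRT/P = 31.00 × 0.08206 × 458.15 / 34.8 = 33.49 L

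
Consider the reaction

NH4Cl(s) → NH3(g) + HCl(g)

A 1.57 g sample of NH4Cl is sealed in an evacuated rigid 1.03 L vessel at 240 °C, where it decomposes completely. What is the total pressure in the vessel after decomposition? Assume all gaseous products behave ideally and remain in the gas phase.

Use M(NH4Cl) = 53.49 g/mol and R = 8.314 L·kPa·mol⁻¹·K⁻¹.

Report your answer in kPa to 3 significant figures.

n(NH4Cl) = 1.57 / 53.49 = 0.02935 mol
n(gas produced) = (2/1) × 0.02935 = 0.05870 mol
P = nRT/V = 0.05870 × 8.314 × 513.15 / 1.03 = 243.1 kPa

243 kPa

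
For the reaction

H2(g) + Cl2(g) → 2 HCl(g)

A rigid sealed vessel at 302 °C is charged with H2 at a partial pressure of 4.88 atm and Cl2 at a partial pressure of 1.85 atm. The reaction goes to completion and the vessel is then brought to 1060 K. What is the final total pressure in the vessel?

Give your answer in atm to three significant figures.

Because the vessel is rigid and T is held at 302 °C, work the stoichiometry in partial pressures (P_i = n_iRT/V).
P(Cl2) required for 4.88 atm of H2 = (1/1) × 4.88 = 4.880 atm; available 1.85 atm, so Cl2 is limiting.
P(H2) remaining = 4.88 − (1/1) × 1.85 = 3.030 atm
P(gaseous products) = (2)/1 × 1.85 = 3.700 atm
P_total at 302 °C = 3.030 + 3.700 = 6.730 atm
Scaling to 1060 K: P = 6.730 × 1060/575.15 = 12.40 atm

12.4 atm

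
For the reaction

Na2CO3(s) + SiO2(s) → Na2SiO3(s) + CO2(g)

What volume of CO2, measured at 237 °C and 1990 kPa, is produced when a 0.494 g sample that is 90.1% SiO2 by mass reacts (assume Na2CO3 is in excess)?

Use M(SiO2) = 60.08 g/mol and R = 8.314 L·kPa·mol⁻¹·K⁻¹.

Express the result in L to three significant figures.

mass of SiO2 = 0.494 × 90.1/100 = 0.4451 g
n(SiO2) = 0.4451 / 60.08 = 0.007408 mol
n(CO2) = (1/1) × 0.007408 = 0.007408 mol
V = nRT/P = 0.007408 × 8.314 × 510.15 / 1990 = 0.01579 L

0.0158 L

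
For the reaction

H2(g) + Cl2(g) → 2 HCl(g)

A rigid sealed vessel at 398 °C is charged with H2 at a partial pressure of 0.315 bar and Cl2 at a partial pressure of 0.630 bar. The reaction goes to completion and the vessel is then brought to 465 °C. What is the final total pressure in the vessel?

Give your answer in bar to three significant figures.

1.04 bar

Because the vessel is rigid and T is held at 398 °C, work the stoichiometry in partial pressures (P_i = n_iRT/V).
P(Cl2) required for 0.315 bar of H2 = (1/1) × 0.315 = 0.3150 bar; available 0.630 bar, so H2 is limiting.
P(Cl2) remaining = 0.630 − (1/1) × 0.315 = 0.3150 bar
P(gaseous products) = (2)/1 × 0.315 = 0.6300 bar
P_total at 398 °C = 0.3150 + 0.6300 = 0.9450 bar
Scaling to 465 °C: P = 0.9450 × 738.15/671.15 = 1.039 bar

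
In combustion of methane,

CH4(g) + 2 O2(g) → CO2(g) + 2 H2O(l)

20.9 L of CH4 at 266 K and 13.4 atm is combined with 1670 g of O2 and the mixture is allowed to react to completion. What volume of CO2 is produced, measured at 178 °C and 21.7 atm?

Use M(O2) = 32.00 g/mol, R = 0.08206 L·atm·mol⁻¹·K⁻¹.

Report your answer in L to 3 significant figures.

21.9 L

n(CH4) = PV/RT = (13.4 × 20.9) / (0.08206 × 266) = 12.83 mol
n(O2) = 1670 / 32.00 = 52.19 mol
For 12.83 mol CH4, stoichiometry requires (2/1) × 12.83 = 25.66 mol O2; 52.19 mol is available, so CH4 is limiting.
n(CO2) = (1/1) × 12.83 = 12.83 mol
V(CO2) = nRT/P = 12.83 × 0.08206 × 451.15 / 21.7 = 21.89 L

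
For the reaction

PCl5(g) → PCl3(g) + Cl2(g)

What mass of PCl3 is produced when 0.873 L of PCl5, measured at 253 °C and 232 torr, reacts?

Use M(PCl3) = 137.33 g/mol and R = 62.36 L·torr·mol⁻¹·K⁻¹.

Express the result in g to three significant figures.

0.848 g

n(PCl5) = PV/RT = (232 × 0.873) / (62.36 × 526.15) = 0.006173 mol
n(PCl3) = (1/1) × 0.006173 = 0.006173 mol
m(PCl3) = 0.006173 × 137.33 = 0.8477 g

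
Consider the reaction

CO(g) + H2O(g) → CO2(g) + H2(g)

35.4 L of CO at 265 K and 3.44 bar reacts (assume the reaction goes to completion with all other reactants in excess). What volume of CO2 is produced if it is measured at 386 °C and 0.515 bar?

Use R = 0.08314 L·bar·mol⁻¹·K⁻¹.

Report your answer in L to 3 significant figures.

n(CO) = PV/RT = (3.44 × 35.4) / (0.08314 × 265) = 5.527 mol
n(CO2) = (1/1) × 5.527 = 5.527 mol
V = nRT/P = 5.527 × 0.08314 × 659.15 / 0.515 = 588.1 L

588 L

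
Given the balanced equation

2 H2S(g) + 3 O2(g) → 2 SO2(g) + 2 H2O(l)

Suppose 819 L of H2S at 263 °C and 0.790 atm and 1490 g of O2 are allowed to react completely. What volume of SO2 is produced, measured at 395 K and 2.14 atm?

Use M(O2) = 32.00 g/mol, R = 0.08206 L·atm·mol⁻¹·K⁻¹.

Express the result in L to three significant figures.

223 L

n(H2S) = PV/RT = (0.790 × 819) / (0.08206 × 536.15) = 14.71 mol
n(O2) = 1490 / 32.00 = 46.56 mol
For 14.71 mol H2S, stoichiometry requires (3/2) × 14.71 = 22.07 mol O2; 46.56 mol is available, so H2S is limiting.
n(SO2) = (2/2) × 14.71 = 14.71 mol
V(SO2) = nRT/P = 14.71 × 0.08206 × 395 / 2.14 = 222.8 L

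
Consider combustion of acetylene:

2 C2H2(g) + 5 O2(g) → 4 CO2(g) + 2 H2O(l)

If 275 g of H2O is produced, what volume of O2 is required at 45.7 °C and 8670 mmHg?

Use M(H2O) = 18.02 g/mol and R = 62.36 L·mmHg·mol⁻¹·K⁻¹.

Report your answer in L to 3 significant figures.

87.5 L

n(H2O) = 275.0 / 18.02 = 15.26 mol
n(O2) = (5/2) × 15.26 = 38.15 mol
V = nRT/P = 38.15 × 62.36 × 318.85 / 8670 = 87.49 L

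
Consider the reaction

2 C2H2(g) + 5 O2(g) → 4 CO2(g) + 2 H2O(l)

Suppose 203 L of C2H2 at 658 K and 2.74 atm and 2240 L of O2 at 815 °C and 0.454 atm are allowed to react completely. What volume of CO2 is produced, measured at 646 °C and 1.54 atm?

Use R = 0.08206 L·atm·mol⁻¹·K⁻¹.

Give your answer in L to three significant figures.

446 L

n(C2H2) = PV/RT = (2.74 × 203) / (0.08206 × 658) = 10.30 mol
n(O2) = PV/RT = (0.454 × 2240) / (0.08206 × 1088.15) = 11.39 mol
For 10.30 mol C2H2, stoichiometry requires (5/2) × 10.30 = 25.75 mol O2; 11.39 mol is available, so O2 is limiting.
n(CO2) = (4/5) × 11.39 = 9.112 mol
V(CO2) = nRT/P = 9.112 × 0.08206 × 919.15 / 1.54 = 446.3 L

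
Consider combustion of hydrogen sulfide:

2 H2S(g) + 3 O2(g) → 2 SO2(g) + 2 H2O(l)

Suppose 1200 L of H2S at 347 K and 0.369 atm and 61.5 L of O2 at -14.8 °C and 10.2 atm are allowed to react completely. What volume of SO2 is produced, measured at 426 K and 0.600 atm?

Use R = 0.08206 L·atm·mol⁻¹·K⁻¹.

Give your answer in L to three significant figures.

n(H2S) = PV/RT = (0.369 × 1200) / (0.08206 × 347) = 15.55 mol
n(O2) = PV/RT = (10.2 × 61.5) / (0.08206 × 258.35) = 29.59 mol
For 15.55 mol H2S, stoichiometry requires (3/2) × 15.55 = 23.33 mol O2; 29.59 mol is available, so H2S is limiting.
n(SO2) = (2/2) × 15.55 = 15.55 mol
V(SO2) = nRT/P = 15.55 × 0.08206 × 426 / 0.600 = 906.0 L

906 L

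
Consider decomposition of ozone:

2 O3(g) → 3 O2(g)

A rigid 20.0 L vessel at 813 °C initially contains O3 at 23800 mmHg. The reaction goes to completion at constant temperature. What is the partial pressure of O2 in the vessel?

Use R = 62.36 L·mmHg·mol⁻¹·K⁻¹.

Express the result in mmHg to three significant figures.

n(O3)₀ = PV/RT = (23800 × 20.0) / (62.36 × 1086.15) = 7.028 mol
n(O2) = (3/2) × 7.028 = 10.54 mol
P(O2) = nRT/V = 10.54 × 62.36 × 1086.15 / 20.0 = 35690 mmHg

35700 mmHg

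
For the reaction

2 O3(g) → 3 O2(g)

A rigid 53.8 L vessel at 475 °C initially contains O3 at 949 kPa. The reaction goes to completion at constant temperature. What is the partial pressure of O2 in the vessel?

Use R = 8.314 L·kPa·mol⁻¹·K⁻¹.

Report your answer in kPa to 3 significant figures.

n(O3)₀ = PV/RT = (949 × 53.8) / (8.314 × 748.15) = 8.208 mol
n(O2) = (3/2) × 8.208 = 12.31 mol
P(O2) = nRT/V = 12.31 × 8.314 × 748.15 / 53.8 = 1423 kPa

1420 kPa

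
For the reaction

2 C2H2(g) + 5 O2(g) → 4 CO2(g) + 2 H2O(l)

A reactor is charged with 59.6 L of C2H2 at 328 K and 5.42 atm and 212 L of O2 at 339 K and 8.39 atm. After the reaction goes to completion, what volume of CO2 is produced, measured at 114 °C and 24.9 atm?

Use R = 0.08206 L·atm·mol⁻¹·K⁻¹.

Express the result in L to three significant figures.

n(C2H2) = PV/RT = (5.42 × 59.6) / (0.08206 × 328) = 12.00 mol
n(O2) = PV/RT = (8.39 × 212) / (0.08206 × 339) = 63.94 mol
For 12.00 mol C2H2, stoichiometry requires (5/2) × 12.00 = 30.00 mol O2; 63.94 mol is available, so C2H2 is limiting.
n(CO2) = (4/2) × 12.00 = 24.00 mol
V(CO2) = nRT/P = 24.00 × 0.08206 × 387.15 / 24.9 = 30.62 L

30.6 L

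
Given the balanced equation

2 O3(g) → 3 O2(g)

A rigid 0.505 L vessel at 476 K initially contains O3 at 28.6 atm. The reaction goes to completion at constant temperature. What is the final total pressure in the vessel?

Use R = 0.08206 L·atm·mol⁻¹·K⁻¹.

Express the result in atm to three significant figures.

42.9 atm

Rigid vessel, constant T ⇒ P scales with total gas moles (2 → 3).
P_final = (3/2) × 28.6 = 42.90 atm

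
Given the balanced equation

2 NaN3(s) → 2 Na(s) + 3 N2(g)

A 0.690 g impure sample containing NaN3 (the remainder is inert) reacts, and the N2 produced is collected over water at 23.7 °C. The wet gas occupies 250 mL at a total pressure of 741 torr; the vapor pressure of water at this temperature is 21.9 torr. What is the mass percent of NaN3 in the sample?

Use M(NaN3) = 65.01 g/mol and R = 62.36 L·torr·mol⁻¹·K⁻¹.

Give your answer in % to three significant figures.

61.0 %

P(N2) = 741 − 21.9 = 719.1 torr
n(N2) = PV/RT = (719.1 × 0.2500) / (62.36 × 296.85) = 0.009711 mol
n(NaN3) = (2/3) × 0.009711 = 0.006474 mol
m(NaN3) = 0.006474 × 65.01 = 0.4209 g
%NaN3 = 0.4209 / 0.690 × 100 = 61.00%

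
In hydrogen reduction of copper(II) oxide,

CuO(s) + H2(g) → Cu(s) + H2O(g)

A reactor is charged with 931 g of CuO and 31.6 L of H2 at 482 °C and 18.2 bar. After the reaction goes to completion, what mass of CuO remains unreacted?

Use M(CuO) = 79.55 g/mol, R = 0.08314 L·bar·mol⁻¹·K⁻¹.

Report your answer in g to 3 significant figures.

202 g

n(CuO) = 931 / 79.55 = 11.70 mol
n(H2) = PV/RT = (18.2 × 31.6) / (0.08314 × 755.15) = 9.160 mol
For 11.70 mol CuO, stoichiometry requires (1/1) × 11.70 = 11.70 mol H2; 9.160 mol is available, so H2 is limiting.
n(CuO) consumed = (1/1) × 9.160 = 9.160 mol; remaining = 11.70 − 9.160 = 2.540 mol
m(CuO) = 2.540 × 79.55 = 202.1 g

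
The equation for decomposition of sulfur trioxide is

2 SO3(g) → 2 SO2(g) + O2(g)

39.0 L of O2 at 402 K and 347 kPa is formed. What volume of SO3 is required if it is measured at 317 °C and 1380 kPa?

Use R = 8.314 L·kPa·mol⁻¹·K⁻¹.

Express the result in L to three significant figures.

n(O2) = PV/RT = (347 × 39.0) / (8.314 × 402) = 4.049 mol
n(SO3) = (2/1) × 4.049 = 8.098 mol
V = nRT/P = 8.098 × 8.314 × 590.15 / 1380 = 28.79 L

28.8 L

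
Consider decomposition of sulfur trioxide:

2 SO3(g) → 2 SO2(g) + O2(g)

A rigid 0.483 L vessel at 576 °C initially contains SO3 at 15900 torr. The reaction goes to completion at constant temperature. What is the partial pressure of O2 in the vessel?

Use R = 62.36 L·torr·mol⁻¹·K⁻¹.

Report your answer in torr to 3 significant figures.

7950 torr

n(SO3)₀ = PV/RT = (15900 × 0.483) / (62.36 × 849.15) = 0.1450 mol
n(O2) = (1/2) × 0.1450 = 0.07250 mol
P(O2) = nRT/V = 0.07250 × 62.36 × 849.15 / 0.483 = 7948 torr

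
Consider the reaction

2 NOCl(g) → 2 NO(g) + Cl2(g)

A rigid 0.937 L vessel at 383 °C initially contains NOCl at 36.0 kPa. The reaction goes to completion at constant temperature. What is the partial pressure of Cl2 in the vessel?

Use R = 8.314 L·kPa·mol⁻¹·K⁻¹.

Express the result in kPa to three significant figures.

n(NOCl)₀ = PV/RT = (36.0 × 0.937) / (8.314 × 656.15) = 0.006183 mol
n(Cl2) = (1/2) × 0.006183 = 0.003092 mol
P(Cl2) = nRT/V = 0.003092 × 8.314 × 656.15 / 0.937 = 18.00 kPa

18.0 kPa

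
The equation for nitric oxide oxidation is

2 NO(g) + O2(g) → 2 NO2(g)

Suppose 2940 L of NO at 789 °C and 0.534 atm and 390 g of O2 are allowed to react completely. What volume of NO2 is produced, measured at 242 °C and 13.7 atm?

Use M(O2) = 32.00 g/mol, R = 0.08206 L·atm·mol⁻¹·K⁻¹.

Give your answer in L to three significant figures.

55.6 L

n(NO) = PV/RT = (0.534 × 2940) / (0.08206 × 1062.15) = 18.01 mol
n(O2) = 390 / 32.00 = 12.19 mol
For 18.01 mol NO, stoichiometry requires (1/2) × 18.01 = 9.005 mol O2; 12.19 mol is available, so NO is limiting.
n(NO2) = (2/2) × 18.01 = 18.01 mol
V(NO2) = nRT/P = 18.01 × 0.08206 × 515.15 / 13.7 = 55.57 L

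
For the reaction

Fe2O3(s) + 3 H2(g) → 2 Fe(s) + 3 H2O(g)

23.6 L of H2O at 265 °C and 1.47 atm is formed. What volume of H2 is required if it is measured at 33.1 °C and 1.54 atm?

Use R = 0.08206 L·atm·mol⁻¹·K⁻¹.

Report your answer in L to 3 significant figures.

12.8 L

n(H2O) = PV/RT = (1.47 × 23.6) / (0.08206 × 538.15) = 0.7856 mol
n(H2) = (3/3) × 0.7856 = 0.7856 mol
V = nRT/P = 0.7856 × 0.08206 × 306.25 / 1.54 = 12.82 L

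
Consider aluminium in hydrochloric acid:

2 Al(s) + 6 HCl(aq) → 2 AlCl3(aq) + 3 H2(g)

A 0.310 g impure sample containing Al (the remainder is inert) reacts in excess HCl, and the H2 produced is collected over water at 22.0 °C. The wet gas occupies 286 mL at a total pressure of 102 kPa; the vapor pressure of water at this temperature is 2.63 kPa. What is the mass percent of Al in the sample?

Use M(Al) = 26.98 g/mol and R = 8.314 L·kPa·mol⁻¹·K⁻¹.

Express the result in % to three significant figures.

P(H2) = 102 − 2.63 = 99.37 kPa
n(H2) = PV/RT = (99.37 × 0.2860) / (8.314 × 295.15) = 0.01158 mol
n(Al) = (2/3) × 0.01158 = 0.007720 mol
m(Al) = 0.007720 × 26.98 = 0.2083 g
%Al = 0.2083 / 0.310 × 100 = 67.19%

67.2 %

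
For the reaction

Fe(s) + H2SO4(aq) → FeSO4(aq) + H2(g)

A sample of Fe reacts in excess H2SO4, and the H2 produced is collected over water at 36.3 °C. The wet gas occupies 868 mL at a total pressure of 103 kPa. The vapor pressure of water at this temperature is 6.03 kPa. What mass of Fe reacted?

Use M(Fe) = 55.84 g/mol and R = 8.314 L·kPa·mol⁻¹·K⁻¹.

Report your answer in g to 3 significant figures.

1.83 g

P(H2) = 103 − 6.03 = 96.97 kPa
n(H2) = PV/RT = (96.97 × 0.8680) / (8.314 × 309.45) = 0.03272 mol
n(Fe) = (1/1) × 0.03272 = 0.03272 mol
m(Fe) = 0.03272 × 55.84 = 1.827 g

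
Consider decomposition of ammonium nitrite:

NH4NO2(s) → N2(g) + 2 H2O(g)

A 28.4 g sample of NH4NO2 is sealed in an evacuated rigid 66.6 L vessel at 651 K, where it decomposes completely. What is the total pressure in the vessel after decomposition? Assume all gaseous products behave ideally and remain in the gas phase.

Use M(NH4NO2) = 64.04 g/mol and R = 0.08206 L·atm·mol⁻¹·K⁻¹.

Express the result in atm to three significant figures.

n(NH4NO2) = 28.4 / 64.04 = 0.4435 mol
n(gas produced) = (3/1) × 0.4435 = 1.331 mol
P = nRT/V = 1.331 × 0.08206 × 651 / 66.6 = 1.068 atm

1.07 atm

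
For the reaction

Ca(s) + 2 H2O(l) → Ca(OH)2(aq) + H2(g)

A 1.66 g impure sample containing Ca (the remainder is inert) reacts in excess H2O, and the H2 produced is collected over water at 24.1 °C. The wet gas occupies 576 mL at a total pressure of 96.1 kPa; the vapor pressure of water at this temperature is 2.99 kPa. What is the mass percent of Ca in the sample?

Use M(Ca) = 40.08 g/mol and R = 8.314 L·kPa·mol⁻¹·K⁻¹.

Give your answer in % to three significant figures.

P(H2) = 96.1 − 2.99 = 93.11 kPa
n(H2) = PV/RT = (93.11 × 0.5760) / (8.314 × 297.25) = 0.02170 mol
n(Ca) = (1/1) × 0.02170 = 0.02170 mol
m(Ca) = 0.02170 × 40.08 = 0.8697 g
%Ca = 0.8697 / 1.66 × 100 = 52.39%

52.4 %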